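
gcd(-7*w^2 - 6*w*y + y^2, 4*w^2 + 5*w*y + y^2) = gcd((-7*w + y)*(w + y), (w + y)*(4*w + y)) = w + y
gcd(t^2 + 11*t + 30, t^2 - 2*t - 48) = t + 6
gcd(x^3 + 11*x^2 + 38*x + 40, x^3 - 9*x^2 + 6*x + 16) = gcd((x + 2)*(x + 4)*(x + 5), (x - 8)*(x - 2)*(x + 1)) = 1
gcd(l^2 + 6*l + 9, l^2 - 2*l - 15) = l + 3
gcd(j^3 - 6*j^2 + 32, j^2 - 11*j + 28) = j - 4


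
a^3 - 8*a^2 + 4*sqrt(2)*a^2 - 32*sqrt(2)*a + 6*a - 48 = (a - 8)*(a + sqrt(2))*(a + 3*sqrt(2))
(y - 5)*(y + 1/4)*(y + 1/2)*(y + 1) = y^4 - 13*y^3/4 - 63*y^2/8 - 17*y/4 - 5/8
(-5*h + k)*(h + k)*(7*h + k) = -35*h^3 - 33*h^2*k + 3*h*k^2 + k^3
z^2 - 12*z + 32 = (z - 8)*(z - 4)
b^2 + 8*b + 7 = (b + 1)*(b + 7)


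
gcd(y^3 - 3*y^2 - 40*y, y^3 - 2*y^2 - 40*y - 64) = y - 8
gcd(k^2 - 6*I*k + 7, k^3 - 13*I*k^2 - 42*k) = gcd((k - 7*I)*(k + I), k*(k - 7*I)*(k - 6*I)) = k - 7*I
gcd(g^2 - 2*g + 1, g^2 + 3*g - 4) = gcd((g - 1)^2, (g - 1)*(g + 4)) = g - 1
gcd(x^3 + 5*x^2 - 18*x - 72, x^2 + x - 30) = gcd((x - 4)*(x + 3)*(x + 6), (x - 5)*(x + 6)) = x + 6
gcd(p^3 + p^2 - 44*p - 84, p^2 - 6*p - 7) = p - 7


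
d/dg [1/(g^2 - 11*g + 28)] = (11 - 2*g)/(g^2 - 11*g + 28)^2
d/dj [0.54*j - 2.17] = 0.540000000000000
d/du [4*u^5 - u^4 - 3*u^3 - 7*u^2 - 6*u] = 20*u^4 - 4*u^3 - 9*u^2 - 14*u - 6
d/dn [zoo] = 0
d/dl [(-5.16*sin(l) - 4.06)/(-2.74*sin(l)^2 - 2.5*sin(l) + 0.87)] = (-22.2488*sin(l) + 7.0692*cos(2*l) - 21.7084)*cos(l)/(2.74*sin(l)^2 + 2.5*sin(l) - 0.87)^2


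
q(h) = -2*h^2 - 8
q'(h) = -4*h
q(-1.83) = -14.70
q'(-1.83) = 7.32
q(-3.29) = -29.65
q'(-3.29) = 13.16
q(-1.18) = -10.78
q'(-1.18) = 4.72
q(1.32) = -11.48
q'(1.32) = -5.28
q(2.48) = -20.30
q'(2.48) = -9.92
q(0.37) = -8.27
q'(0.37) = -1.48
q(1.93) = -15.45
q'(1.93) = -7.72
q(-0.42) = -8.35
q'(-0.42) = 1.68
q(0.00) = -8.00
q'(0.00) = 0.00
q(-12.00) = -296.00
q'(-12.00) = 48.00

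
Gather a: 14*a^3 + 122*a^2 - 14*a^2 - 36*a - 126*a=14*a^3 + 108*a^2 - 162*a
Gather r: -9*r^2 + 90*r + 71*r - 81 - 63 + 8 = -9*r^2 + 161*r - 136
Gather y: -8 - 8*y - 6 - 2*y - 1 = -10*y - 15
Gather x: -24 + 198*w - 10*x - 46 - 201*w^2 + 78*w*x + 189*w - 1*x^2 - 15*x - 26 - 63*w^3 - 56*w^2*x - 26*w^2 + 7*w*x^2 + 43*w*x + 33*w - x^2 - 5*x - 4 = -63*w^3 - 227*w^2 + 420*w + x^2*(7*w - 2) + x*(-56*w^2 + 121*w - 30) - 100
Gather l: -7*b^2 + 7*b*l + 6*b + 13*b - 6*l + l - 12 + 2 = -7*b^2 + 19*b + l*(7*b - 5) - 10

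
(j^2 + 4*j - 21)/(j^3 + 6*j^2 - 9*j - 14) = (j - 3)/(j^2 - j - 2)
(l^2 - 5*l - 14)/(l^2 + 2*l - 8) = (l^2 - 5*l - 14)/(l^2 + 2*l - 8)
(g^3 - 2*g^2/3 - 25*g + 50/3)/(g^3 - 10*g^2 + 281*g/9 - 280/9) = 3*(3*g^2 + 13*g - 10)/(9*g^2 - 45*g + 56)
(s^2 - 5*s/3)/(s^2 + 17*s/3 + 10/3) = s*(3*s - 5)/(3*s^2 + 17*s + 10)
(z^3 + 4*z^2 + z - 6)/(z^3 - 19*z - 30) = (z - 1)/(z - 5)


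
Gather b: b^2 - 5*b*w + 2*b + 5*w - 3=b^2 + b*(2 - 5*w) + 5*w - 3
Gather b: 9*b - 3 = 9*b - 3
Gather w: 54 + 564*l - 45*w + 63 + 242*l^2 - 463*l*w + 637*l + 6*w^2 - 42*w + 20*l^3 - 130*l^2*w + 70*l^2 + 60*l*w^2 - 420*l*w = 20*l^3 + 312*l^2 + 1201*l + w^2*(60*l + 6) + w*(-130*l^2 - 883*l - 87) + 117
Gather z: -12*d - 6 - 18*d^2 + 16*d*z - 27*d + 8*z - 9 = -18*d^2 - 39*d + z*(16*d + 8) - 15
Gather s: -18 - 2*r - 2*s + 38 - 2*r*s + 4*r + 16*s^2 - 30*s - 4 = 2*r + 16*s^2 + s*(-2*r - 32) + 16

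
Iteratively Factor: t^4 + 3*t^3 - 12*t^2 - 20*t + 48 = (t + 4)*(t^3 - t^2 - 8*t + 12) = (t + 3)*(t + 4)*(t^2 - 4*t + 4) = (t - 2)*(t + 3)*(t + 4)*(t - 2)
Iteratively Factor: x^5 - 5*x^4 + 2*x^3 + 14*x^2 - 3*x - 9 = (x - 3)*(x^4 - 2*x^3 - 4*x^2 + 2*x + 3) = (x - 3)*(x - 1)*(x^3 - x^2 - 5*x - 3) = (x - 3)^2*(x - 1)*(x^2 + 2*x + 1) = (x - 3)^2*(x - 1)*(x + 1)*(x + 1)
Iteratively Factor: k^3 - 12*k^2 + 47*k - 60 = (k - 3)*(k^2 - 9*k + 20) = (k - 4)*(k - 3)*(k - 5)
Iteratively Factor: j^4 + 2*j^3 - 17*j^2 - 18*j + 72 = (j + 4)*(j^3 - 2*j^2 - 9*j + 18) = (j - 3)*(j + 4)*(j^2 + j - 6) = (j - 3)*(j - 2)*(j + 4)*(j + 3)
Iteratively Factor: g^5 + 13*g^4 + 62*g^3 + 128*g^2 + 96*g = (g + 3)*(g^4 + 10*g^3 + 32*g^2 + 32*g) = (g + 2)*(g + 3)*(g^3 + 8*g^2 + 16*g) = g*(g + 2)*(g + 3)*(g^2 + 8*g + 16) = g*(g + 2)*(g + 3)*(g + 4)*(g + 4)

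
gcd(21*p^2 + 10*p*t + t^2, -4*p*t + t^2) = 1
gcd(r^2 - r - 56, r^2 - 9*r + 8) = r - 8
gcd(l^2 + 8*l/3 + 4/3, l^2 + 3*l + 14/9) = l + 2/3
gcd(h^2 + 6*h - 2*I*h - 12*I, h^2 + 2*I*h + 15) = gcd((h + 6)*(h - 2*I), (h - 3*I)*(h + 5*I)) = 1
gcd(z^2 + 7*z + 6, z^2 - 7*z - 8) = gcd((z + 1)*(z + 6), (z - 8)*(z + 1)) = z + 1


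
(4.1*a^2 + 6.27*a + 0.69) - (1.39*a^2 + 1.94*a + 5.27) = 2.71*a^2 + 4.33*a - 4.58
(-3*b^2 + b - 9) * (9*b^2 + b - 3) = -27*b^4 + 6*b^3 - 71*b^2 - 12*b + 27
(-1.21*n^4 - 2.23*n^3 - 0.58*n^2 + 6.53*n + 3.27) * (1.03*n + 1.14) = -1.2463*n^5 - 3.6763*n^4 - 3.1396*n^3 + 6.0647*n^2 + 10.8123*n + 3.7278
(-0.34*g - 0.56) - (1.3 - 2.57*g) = 2.23*g - 1.86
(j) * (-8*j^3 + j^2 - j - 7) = -8*j^4 + j^3 - j^2 - 7*j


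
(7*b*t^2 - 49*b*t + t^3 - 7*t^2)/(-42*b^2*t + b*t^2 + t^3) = (t - 7)/(-6*b + t)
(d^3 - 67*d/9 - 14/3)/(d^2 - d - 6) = (d^2 + 3*d + 14/9)/(d + 2)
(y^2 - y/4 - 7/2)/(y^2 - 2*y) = (y + 7/4)/y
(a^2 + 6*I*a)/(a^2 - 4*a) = (a + 6*I)/(a - 4)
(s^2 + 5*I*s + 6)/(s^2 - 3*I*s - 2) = (s + 6*I)/(s - 2*I)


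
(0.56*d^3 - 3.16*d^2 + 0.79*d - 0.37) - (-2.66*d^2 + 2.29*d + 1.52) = 0.56*d^3 - 0.5*d^2 - 1.5*d - 1.89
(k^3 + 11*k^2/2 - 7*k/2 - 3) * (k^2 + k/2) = k^5 + 6*k^4 - 3*k^3/4 - 19*k^2/4 - 3*k/2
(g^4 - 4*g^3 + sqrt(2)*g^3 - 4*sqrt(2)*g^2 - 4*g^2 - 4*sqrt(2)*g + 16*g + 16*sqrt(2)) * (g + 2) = g^5 - 2*g^4 + sqrt(2)*g^4 - 12*g^3 - 2*sqrt(2)*g^3 - 12*sqrt(2)*g^2 + 8*g^2 + 8*sqrt(2)*g + 32*g + 32*sqrt(2)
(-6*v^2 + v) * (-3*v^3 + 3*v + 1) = 18*v^5 - 3*v^4 - 18*v^3 - 3*v^2 + v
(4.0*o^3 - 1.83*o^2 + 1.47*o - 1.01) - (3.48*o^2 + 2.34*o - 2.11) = 4.0*o^3 - 5.31*o^2 - 0.87*o + 1.1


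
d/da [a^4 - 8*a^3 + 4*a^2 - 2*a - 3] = 4*a^3 - 24*a^2 + 8*a - 2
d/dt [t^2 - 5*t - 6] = 2*t - 5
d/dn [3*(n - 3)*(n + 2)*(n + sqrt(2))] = 9*n^2 - 6*n + 6*sqrt(2)*n - 18 - 3*sqrt(2)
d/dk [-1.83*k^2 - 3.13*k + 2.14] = -3.66*k - 3.13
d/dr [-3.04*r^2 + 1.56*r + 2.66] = 1.56 - 6.08*r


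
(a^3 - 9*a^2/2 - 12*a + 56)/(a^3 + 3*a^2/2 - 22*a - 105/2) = (a^2 - 8*a + 16)/(a^2 - 2*a - 15)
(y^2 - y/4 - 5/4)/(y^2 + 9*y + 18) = (4*y^2 - y - 5)/(4*(y^2 + 9*y + 18))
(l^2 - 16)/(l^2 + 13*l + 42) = (l^2 - 16)/(l^2 + 13*l + 42)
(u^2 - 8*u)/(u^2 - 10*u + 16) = u/(u - 2)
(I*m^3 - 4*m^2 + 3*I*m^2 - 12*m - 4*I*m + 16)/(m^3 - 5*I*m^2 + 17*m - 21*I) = (I*m^3 + m^2*(-4 + 3*I) - 4*m*(3 + I) + 16)/(m^3 - 5*I*m^2 + 17*m - 21*I)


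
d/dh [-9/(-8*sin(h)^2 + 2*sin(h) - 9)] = 18*(1 - 8*sin(h))*cos(h)/(8*sin(h)^2 - 2*sin(h) + 9)^2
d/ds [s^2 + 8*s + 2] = 2*s + 8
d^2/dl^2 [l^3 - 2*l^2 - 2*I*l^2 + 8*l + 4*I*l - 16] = 6*l - 4 - 4*I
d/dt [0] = 0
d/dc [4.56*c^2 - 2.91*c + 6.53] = 9.12*c - 2.91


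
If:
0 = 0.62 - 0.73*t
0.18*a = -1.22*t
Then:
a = -5.76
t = 0.85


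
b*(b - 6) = b^2 - 6*b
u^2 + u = u*(u + 1)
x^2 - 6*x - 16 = (x - 8)*(x + 2)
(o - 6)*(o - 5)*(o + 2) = o^3 - 9*o^2 + 8*o + 60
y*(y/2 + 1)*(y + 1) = y^3/2 + 3*y^2/2 + y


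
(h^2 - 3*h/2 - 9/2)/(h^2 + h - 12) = (h + 3/2)/(h + 4)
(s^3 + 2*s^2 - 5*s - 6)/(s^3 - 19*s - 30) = (s^2 - s - 2)/(s^2 - 3*s - 10)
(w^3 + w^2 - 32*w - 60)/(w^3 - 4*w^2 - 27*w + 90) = (w + 2)/(w - 3)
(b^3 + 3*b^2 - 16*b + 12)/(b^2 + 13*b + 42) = (b^2 - 3*b + 2)/(b + 7)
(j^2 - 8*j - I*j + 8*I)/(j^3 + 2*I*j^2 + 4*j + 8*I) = (j^2 - 8*j - I*j + 8*I)/(j^3 + 2*I*j^2 + 4*j + 8*I)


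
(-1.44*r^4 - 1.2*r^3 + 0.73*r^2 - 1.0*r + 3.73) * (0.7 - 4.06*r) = 5.8464*r^5 + 3.864*r^4 - 3.8038*r^3 + 4.571*r^2 - 15.8438*r + 2.611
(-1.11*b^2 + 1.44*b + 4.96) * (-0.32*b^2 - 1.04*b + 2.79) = 0.3552*b^4 + 0.6936*b^3 - 6.1817*b^2 - 1.1408*b + 13.8384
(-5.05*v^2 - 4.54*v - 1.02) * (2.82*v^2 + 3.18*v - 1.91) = -14.241*v^4 - 28.8618*v^3 - 7.6681*v^2 + 5.4278*v + 1.9482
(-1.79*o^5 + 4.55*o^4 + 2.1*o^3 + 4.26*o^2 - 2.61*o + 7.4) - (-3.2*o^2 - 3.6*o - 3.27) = -1.79*o^5 + 4.55*o^4 + 2.1*o^3 + 7.46*o^2 + 0.99*o + 10.67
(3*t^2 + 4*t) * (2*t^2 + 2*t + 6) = 6*t^4 + 14*t^3 + 26*t^2 + 24*t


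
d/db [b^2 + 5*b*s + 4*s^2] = 2*b + 5*s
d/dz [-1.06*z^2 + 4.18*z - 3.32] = 4.18 - 2.12*z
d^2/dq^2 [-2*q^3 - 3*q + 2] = -12*q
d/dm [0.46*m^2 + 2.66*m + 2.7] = 0.92*m + 2.66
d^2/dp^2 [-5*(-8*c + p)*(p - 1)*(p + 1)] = 80*c - 30*p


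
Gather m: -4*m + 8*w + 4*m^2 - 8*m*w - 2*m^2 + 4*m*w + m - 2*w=2*m^2 + m*(-4*w - 3) + 6*w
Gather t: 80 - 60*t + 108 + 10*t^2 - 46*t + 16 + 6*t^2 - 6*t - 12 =16*t^2 - 112*t + 192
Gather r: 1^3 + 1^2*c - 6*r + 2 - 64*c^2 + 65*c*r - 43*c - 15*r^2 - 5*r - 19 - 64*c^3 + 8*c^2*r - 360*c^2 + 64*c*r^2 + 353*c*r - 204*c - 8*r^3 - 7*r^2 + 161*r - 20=-64*c^3 - 424*c^2 - 246*c - 8*r^3 + r^2*(64*c - 22) + r*(8*c^2 + 418*c + 150) - 36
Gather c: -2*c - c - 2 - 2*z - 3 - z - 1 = -3*c - 3*z - 6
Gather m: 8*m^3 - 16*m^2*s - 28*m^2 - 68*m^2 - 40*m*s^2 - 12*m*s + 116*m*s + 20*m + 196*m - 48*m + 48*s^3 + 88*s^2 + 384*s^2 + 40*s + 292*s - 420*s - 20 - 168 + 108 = 8*m^3 + m^2*(-16*s - 96) + m*(-40*s^2 + 104*s + 168) + 48*s^3 + 472*s^2 - 88*s - 80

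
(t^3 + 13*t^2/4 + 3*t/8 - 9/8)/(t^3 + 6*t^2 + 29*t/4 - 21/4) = (4*t + 3)/(2*(2*t + 7))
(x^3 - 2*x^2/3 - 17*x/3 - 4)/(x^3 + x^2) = 1 - 5/(3*x) - 4/x^2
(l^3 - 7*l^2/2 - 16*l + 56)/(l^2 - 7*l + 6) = (l^3 - 7*l^2/2 - 16*l + 56)/(l^2 - 7*l + 6)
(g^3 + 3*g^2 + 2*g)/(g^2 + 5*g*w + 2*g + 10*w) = g*(g + 1)/(g + 5*w)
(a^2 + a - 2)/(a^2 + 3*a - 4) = (a + 2)/(a + 4)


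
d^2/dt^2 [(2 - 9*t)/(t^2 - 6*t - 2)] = 2*(4*(t - 3)^2*(9*t - 2) + (27*t - 56)*(-t^2 + 6*t + 2))/(-t^2 + 6*t + 2)^3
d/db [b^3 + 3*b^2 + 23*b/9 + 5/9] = 3*b^2 + 6*b + 23/9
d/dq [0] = 0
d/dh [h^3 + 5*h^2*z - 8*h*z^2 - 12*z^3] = 3*h^2 + 10*h*z - 8*z^2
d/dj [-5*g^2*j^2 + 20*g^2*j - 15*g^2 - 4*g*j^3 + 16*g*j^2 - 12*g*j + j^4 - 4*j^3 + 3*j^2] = -10*g^2*j + 20*g^2 - 12*g*j^2 + 32*g*j - 12*g + 4*j^3 - 12*j^2 + 6*j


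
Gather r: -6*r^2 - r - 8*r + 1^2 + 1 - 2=-6*r^2 - 9*r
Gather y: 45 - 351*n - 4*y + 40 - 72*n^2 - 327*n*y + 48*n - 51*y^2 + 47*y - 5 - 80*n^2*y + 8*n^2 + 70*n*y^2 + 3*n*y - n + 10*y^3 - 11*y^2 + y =-64*n^2 - 304*n + 10*y^3 + y^2*(70*n - 62) + y*(-80*n^2 - 324*n + 44) + 80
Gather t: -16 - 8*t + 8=-8*t - 8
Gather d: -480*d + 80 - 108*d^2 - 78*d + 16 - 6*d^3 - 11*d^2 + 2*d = -6*d^3 - 119*d^2 - 556*d + 96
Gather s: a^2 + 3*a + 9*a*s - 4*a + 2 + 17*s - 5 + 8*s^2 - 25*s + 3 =a^2 - a + 8*s^2 + s*(9*a - 8)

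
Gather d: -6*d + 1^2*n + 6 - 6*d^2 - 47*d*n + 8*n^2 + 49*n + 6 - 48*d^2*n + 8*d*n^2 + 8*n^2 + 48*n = d^2*(-48*n - 6) + d*(8*n^2 - 47*n - 6) + 16*n^2 + 98*n + 12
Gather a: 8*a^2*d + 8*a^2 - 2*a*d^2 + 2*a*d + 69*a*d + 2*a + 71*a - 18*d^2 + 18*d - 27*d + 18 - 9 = a^2*(8*d + 8) + a*(-2*d^2 + 71*d + 73) - 18*d^2 - 9*d + 9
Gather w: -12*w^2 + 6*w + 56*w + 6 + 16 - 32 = -12*w^2 + 62*w - 10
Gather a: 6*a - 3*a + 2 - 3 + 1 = 3*a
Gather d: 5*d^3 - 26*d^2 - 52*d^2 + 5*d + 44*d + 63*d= 5*d^3 - 78*d^2 + 112*d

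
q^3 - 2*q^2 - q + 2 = (q - 2)*(q - 1)*(q + 1)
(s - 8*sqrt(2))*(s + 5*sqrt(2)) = s^2 - 3*sqrt(2)*s - 80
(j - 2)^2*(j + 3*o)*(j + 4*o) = j^4 + 7*j^3*o - 4*j^3 + 12*j^2*o^2 - 28*j^2*o + 4*j^2 - 48*j*o^2 + 28*j*o + 48*o^2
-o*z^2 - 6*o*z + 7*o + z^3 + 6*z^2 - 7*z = (-o + z)*(z - 1)*(z + 7)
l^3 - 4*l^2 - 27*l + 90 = (l - 6)*(l - 3)*(l + 5)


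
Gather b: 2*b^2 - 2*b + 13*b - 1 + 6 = 2*b^2 + 11*b + 5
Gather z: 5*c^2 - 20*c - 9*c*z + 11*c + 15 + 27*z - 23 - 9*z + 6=5*c^2 - 9*c + z*(18 - 9*c) - 2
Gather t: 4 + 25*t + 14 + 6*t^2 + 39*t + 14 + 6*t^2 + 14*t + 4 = 12*t^2 + 78*t + 36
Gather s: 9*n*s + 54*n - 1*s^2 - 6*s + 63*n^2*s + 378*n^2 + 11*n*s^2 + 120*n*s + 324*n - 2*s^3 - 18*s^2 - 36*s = 378*n^2 + 378*n - 2*s^3 + s^2*(11*n - 19) + s*(63*n^2 + 129*n - 42)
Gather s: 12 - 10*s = 12 - 10*s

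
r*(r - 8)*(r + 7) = r^3 - r^2 - 56*r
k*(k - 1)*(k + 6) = k^3 + 5*k^2 - 6*k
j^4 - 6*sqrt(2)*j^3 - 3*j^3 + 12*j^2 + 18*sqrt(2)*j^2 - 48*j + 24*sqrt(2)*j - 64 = (j - 4)*(j + 1)*(j - 4*sqrt(2))*(j - 2*sqrt(2))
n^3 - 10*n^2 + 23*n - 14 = (n - 7)*(n - 2)*(n - 1)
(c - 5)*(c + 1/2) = c^2 - 9*c/2 - 5/2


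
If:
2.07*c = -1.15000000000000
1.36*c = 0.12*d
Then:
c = -0.56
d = -6.30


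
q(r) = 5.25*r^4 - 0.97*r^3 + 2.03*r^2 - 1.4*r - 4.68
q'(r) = 21.0*r^3 - 2.91*r^2 + 4.06*r - 1.4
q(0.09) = -4.79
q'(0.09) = -1.04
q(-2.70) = 312.00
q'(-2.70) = -446.92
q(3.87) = 1141.70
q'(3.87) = 1187.90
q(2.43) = 173.04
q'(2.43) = 292.61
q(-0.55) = -2.65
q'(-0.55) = -8.01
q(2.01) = 78.52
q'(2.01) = 165.54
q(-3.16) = 574.11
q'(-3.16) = -705.93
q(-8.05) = 22690.81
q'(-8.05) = -11177.52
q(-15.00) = 269528.07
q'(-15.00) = -71592.05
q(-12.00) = 110844.60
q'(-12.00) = -36757.16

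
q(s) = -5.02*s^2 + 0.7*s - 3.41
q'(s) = 0.7 - 10.04*s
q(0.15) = -3.42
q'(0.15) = -0.81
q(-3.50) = -67.36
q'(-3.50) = 35.84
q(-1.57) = -16.88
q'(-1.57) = 16.46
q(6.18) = -190.81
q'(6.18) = -61.35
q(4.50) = -101.92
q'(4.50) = -44.48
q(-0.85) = -7.63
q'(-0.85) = 9.23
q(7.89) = -310.39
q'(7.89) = -78.52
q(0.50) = -4.32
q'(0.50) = -4.32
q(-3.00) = -50.69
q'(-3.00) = 30.82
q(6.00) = -179.93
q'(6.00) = -59.54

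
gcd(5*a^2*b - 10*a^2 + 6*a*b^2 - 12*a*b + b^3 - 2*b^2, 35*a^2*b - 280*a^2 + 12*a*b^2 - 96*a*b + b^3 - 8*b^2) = 5*a + b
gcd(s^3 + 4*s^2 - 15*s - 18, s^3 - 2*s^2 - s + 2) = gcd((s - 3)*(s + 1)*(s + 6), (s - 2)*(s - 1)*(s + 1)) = s + 1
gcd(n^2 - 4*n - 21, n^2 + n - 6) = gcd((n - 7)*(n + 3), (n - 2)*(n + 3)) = n + 3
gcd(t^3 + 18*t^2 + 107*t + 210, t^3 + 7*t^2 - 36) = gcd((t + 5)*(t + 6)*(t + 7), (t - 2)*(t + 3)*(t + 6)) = t + 6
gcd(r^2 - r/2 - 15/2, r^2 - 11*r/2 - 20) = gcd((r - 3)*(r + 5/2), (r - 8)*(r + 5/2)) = r + 5/2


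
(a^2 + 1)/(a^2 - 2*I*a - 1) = (a + I)/(a - I)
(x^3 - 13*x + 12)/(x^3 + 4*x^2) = 1 - 4/x + 3/x^2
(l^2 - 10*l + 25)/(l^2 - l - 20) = (l - 5)/(l + 4)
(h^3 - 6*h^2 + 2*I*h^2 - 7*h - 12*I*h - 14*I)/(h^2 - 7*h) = h + 1 + 2*I + 2*I/h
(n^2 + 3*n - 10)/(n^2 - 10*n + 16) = (n + 5)/(n - 8)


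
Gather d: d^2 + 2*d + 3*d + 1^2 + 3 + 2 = d^2 + 5*d + 6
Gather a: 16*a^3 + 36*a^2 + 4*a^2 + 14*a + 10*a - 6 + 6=16*a^3 + 40*a^2 + 24*a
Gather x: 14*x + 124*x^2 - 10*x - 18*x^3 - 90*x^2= -18*x^3 + 34*x^2 + 4*x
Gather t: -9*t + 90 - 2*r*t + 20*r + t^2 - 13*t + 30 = 20*r + t^2 + t*(-2*r - 22) + 120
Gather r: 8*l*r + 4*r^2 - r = 4*r^2 + r*(8*l - 1)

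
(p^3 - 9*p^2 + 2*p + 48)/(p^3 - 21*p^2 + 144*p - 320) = (p^2 - p - 6)/(p^2 - 13*p + 40)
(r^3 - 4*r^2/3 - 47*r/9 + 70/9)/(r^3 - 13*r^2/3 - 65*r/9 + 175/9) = (r - 2)/(r - 5)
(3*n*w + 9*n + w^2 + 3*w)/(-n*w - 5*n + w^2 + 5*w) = (3*n*w + 9*n + w^2 + 3*w)/(-n*w - 5*n + w^2 + 5*w)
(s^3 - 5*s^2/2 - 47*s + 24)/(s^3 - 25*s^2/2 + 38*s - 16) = (s + 6)/(s - 4)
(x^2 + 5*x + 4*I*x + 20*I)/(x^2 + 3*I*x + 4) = (x + 5)/(x - I)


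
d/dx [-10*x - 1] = -10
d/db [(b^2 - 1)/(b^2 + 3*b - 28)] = 3*(b^2 - 18*b + 1)/(b^4 + 6*b^3 - 47*b^2 - 168*b + 784)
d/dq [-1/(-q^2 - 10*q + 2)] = 2*(-q - 5)/(q^2 + 10*q - 2)^2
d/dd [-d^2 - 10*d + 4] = -2*d - 10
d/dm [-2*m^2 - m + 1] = -4*m - 1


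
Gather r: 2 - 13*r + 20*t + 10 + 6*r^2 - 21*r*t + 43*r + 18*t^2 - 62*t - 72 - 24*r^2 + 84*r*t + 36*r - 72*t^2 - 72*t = -18*r^2 + r*(63*t + 66) - 54*t^2 - 114*t - 60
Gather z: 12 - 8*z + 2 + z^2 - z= z^2 - 9*z + 14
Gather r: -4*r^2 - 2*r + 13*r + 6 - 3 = -4*r^2 + 11*r + 3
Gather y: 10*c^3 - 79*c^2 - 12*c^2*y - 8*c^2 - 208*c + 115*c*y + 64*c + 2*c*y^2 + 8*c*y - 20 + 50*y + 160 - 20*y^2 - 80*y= 10*c^3 - 87*c^2 - 144*c + y^2*(2*c - 20) + y*(-12*c^2 + 123*c - 30) + 140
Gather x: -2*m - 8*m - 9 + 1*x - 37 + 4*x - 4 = -10*m + 5*x - 50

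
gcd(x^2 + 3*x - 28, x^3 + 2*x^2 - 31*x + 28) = x^2 + 3*x - 28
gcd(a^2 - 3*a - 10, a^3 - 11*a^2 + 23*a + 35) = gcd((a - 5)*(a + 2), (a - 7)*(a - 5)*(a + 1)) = a - 5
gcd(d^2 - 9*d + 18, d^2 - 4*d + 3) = d - 3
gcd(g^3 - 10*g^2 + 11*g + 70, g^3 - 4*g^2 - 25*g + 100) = g - 5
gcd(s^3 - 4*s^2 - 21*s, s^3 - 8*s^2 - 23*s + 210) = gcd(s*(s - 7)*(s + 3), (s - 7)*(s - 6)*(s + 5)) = s - 7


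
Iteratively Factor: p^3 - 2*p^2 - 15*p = (p - 5)*(p^2 + 3*p) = (p - 5)*(p + 3)*(p)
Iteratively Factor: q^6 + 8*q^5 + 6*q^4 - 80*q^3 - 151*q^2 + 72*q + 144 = (q - 1)*(q^5 + 9*q^4 + 15*q^3 - 65*q^2 - 216*q - 144) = (q - 1)*(q + 4)*(q^4 + 5*q^3 - 5*q^2 - 45*q - 36) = (q - 1)*(q + 3)*(q + 4)*(q^3 + 2*q^2 - 11*q - 12) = (q - 3)*(q - 1)*(q + 3)*(q + 4)*(q^2 + 5*q + 4) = (q - 3)*(q - 1)*(q + 1)*(q + 3)*(q + 4)*(q + 4)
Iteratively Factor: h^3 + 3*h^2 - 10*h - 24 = (h + 4)*(h^2 - h - 6) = (h + 2)*(h + 4)*(h - 3)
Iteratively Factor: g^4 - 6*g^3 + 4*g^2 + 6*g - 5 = (g - 1)*(g^3 - 5*g^2 - g + 5) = (g - 1)*(g + 1)*(g^2 - 6*g + 5) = (g - 5)*(g - 1)*(g + 1)*(g - 1)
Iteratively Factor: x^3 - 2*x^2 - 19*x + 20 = (x - 5)*(x^2 + 3*x - 4) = (x - 5)*(x - 1)*(x + 4)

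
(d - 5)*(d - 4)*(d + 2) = d^3 - 7*d^2 + 2*d + 40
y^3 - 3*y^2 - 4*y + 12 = (y - 3)*(y - 2)*(y + 2)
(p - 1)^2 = p^2 - 2*p + 1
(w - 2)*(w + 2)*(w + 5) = w^3 + 5*w^2 - 4*w - 20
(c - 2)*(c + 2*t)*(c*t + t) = c^3*t + 2*c^2*t^2 - c^2*t - 2*c*t^2 - 2*c*t - 4*t^2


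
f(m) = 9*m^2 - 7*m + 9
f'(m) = 18*m - 7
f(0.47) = 7.70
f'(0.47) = 1.46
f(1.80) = 25.56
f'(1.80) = 25.40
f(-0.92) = 23.06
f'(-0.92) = -23.56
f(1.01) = 11.11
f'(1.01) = 11.18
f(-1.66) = 45.42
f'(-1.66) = -36.88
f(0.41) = 7.64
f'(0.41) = 0.38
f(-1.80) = 50.76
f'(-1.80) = -39.40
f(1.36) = 16.13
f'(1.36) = 17.48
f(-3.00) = 111.00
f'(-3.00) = -61.00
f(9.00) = 675.00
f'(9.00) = 155.00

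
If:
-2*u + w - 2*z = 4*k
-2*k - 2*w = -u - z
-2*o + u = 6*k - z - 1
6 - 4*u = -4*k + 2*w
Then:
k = -3*z/17 - 9/34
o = 14*z/17 + 59/34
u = 15/17 - 7*z/17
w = 8*z/17 + 12/17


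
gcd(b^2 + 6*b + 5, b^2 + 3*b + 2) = b + 1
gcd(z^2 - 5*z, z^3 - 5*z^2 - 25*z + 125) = z - 5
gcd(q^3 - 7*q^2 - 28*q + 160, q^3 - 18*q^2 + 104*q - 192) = q^2 - 12*q + 32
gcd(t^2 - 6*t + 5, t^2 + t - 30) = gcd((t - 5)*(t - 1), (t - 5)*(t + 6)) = t - 5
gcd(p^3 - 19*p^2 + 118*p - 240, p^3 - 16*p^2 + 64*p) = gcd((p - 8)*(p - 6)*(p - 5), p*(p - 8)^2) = p - 8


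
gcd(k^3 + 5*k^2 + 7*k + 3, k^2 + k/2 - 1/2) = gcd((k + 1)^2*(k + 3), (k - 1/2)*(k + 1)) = k + 1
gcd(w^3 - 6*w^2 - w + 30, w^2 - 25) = w - 5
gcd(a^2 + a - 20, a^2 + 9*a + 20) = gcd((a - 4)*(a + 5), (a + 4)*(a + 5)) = a + 5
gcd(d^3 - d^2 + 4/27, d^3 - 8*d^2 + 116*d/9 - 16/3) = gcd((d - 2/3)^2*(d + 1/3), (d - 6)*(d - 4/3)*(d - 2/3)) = d - 2/3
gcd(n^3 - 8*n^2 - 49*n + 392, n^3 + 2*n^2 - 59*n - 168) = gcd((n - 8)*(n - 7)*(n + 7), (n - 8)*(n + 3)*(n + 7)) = n^2 - n - 56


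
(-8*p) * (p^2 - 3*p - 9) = -8*p^3 + 24*p^2 + 72*p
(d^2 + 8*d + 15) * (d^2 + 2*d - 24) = d^4 + 10*d^3 + 7*d^2 - 162*d - 360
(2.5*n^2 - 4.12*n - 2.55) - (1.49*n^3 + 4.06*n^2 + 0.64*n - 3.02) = -1.49*n^3 - 1.56*n^2 - 4.76*n + 0.47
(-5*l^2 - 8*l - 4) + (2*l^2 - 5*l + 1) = -3*l^2 - 13*l - 3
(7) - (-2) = 9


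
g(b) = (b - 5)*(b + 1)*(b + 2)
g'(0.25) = -13.81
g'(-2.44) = 14.62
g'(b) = (b - 5)*(b + 1) + (b - 5)*(b + 2) + (b + 1)*(b + 2)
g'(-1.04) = -5.60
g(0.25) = -13.36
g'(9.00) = 194.00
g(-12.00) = -1870.00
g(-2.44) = -4.71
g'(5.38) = 52.31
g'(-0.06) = -12.75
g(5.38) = 17.89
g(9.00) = 440.00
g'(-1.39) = -1.64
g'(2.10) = -8.17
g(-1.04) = 0.23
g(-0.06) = -9.23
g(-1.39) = 1.52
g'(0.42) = -14.15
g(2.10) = -36.86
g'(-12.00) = 467.00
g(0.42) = -15.74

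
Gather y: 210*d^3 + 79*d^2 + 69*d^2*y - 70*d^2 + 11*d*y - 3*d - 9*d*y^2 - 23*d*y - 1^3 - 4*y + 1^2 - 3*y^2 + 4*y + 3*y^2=210*d^3 + 9*d^2 - 9*d*y^2 - 3*d + y*(69*d^2 - 12*d)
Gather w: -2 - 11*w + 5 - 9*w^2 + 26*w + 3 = -9*w^2 + 15*w + 6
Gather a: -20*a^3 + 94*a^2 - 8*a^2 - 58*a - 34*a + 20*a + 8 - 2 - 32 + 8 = -20*a^3 + 86*a^2 - 72*a - 18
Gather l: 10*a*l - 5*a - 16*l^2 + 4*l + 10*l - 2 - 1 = -5*a - 16*l^2 + l*(10*a + 14) - 3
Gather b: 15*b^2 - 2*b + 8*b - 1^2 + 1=15*b^2 + 6*b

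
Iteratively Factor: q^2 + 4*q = (q + 4)*(q)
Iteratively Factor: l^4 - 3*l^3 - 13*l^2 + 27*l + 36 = (l + 3)*(l^3 - 6*l^2 + 5*l + 12) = (l - 3)*(l + 3)*(l^2 - 3*l - 4) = (l - 3)*(l + 1)*(l + 3)*(l - 4)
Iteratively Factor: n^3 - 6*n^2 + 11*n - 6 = (n - 2)*(n^2 - 4*n + 3) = (n - 2)*(n - 1)*(n - 3)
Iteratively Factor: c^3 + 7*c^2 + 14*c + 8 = (c + 1)*(c^2 + 6*c + 8) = (c + 1)*(c + 2)*(c + 4)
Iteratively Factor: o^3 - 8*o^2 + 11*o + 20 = (o + 1)*(o^2 - 9*o + 20) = (o - 4)*(o + 1)*(o - 5)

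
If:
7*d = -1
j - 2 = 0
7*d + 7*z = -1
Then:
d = -1/7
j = 2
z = 0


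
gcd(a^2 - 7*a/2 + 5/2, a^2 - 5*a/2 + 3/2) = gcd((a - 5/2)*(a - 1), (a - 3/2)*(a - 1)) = a - 1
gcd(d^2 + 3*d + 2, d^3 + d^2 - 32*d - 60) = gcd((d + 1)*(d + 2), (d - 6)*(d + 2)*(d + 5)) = d + 2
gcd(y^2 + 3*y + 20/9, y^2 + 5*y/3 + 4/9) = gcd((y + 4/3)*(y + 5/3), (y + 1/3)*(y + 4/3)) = y + 4/3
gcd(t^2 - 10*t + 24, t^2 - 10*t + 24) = t^2 - 10*t + 24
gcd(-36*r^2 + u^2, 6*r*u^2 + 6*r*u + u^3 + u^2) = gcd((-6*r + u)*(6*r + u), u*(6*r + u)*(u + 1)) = 6*r + u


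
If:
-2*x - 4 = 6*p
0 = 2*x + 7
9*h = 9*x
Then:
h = -7/2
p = 1/2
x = -7/2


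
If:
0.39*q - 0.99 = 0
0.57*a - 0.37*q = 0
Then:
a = 1.65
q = 2.54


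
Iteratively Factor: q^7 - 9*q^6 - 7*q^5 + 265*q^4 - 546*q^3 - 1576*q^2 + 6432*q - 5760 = (q - 4)*(q^6 - 5*q^5 - 27*q^4 + 157*q^3 + 82*q^2 - 1248*q + 1440) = (q - 4)*(q - 3)*(q^5 - 2*q^4 - 33*q^3 + 58*q^2 + 256*q - 480) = (q - 4)*(q - 3)*(q - 2)*(q^4 - 33*q^2 - 8*q + 240) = (q - 4)*(q - 3)*(q - 2)*(q + 4)*(q^3 - 4*q^2 - 17*q + 60) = (q - 4)*(q - 3)^2*(q - 2)*(q + 4)*(q^2 - q - 20) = (q - 4)*(q - 3)^2*(q - 2)*(q + 4)^2*(q - 5)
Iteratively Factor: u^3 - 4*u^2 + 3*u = (u - 3)*(u^2 - u) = (u - 3)*(u - 1)*(u)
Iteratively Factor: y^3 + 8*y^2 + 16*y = (y)*(y^2 + 8*y + 16) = y*(y + 4)*(y + 4)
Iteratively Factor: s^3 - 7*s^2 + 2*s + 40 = (s + 2)*(s^2 - 9*s + 20) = (s - 5)*(s + 2)*(s - 4)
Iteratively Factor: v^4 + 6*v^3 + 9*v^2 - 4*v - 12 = (v + 2)*(v^3 + 4*v^2 + v - 6) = (v + 2)*(v + 3)*(v^2 + v - 2) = (v - 1)*(v + 2)*(v + 3)*(v + 2)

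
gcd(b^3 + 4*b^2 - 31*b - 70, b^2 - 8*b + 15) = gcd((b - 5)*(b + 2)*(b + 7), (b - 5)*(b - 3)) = b - 5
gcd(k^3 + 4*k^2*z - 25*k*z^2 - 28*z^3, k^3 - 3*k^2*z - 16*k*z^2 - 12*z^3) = k + z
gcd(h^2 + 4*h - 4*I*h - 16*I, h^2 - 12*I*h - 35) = 1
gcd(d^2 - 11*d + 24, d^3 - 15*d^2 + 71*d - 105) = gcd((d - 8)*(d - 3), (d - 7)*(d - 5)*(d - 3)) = d - 3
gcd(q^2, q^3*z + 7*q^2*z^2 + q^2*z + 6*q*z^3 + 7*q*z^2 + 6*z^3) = 1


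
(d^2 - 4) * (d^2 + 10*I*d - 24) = d^4 + 10*I*d^3 - 28*d^2 - 40*I*d + 96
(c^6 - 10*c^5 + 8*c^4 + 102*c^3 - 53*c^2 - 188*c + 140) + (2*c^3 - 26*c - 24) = c^6 - 10*c^5 + 8*c^4 + 104*c^3 - 53*c^2 - 214*c + 116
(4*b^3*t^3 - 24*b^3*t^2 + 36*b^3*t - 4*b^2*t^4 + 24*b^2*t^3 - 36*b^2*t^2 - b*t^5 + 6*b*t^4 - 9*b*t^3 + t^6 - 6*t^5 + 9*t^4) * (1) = 4*b^3*t^3 - 24*b^3*t^2 + 36*b^3*t - 4*b^2*t^4 + 24*b^2*t^3 - 36*b^2*t^2 - b*t^5 + 6*b*t^4 - 9*b*t^3 + t^6 - 6*t^5 + 9*t^4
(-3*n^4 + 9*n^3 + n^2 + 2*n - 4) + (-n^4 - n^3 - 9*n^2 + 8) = -4*n^4 + 8*n^3 - 8*n^2 + 2*n + 4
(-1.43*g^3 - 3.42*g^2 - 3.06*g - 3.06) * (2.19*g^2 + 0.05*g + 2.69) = -3.1317*g^5 - 7.5613*g^4 - 10.7191*g^3 - 16.0542*g^2 - 8.3844*g - 8.2314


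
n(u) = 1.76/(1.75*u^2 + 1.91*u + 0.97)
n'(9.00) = -0.00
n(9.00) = 0.01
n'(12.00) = -0.00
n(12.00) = 0.01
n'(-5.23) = 0.02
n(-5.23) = 0.05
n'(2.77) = -0.05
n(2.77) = 0.09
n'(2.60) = -0.06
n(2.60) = 0.10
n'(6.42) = -0.01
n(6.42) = 0.02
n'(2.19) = -0.09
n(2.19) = 0.13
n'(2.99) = -0.04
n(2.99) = 0.08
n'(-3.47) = 0.08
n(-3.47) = 0.11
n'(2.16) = -0.09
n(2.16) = 0.13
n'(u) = 1.76*(-3.5*u - 1.91)/(1.75*u^2 + 1.91*u + 0.97)^2 = (-6.16*u - 3.3616)/(1.75*u^2 + 1.91*u + 0.97)^2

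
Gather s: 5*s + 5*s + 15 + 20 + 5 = 10*s + 40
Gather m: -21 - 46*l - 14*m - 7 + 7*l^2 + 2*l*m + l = 7*l^2 - 45*l + m*(2*l - 14) - 28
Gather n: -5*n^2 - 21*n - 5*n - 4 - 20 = -5*n^2 - 26*n - 24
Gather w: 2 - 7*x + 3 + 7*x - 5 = 0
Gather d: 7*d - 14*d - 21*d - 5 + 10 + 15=20 - 28*d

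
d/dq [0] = 0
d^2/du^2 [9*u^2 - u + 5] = 18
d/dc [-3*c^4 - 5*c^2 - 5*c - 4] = -12*c^3 - 10*c - 5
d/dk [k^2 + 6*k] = 2*k + 6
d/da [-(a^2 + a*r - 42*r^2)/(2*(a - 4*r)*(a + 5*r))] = 11*r^2*(-2*a - r)/(a^4 + 2*a^3*r - 39*a^2*r^2 - 40*a*r^3 + 400*r^4)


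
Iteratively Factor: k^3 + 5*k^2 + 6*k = (k)*(k^2 + 5*k + 6) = k*(k + 3)*(k + 2)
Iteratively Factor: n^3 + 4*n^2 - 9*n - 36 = (n + 4)*(n^2 - 9) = (n + 3)*(n + 4)*(n - 3)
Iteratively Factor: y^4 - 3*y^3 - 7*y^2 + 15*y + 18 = (y - 3)*(y^3 - 7*y - 6) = (y - 3)^2*(y^2 + 3*y + 2) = (y - 3)^2*(y + 1)*(y + 2)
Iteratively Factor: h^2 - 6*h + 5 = (h - 1)*(h - 5)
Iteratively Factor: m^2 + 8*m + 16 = (m + 4)*(m + 4)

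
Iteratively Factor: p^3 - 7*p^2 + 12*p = (p)*(p^2 - 7*p + 12) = p*(p - 4)*(p - 3)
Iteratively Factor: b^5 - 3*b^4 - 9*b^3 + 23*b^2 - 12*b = (b)*(b^4 - 3*b^3 - 9*b^2 + 23*b - 12) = b*(b + 3)*(b^3 - 6*b^2 + 9*b - 4) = b*(b - 1)*(b + 3)*(b^2 - 5*b + 4) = b*(b - 1)^2*(b + 3)*(b - 4)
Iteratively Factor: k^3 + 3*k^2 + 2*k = (k + 1)*(k^2 + 2*k) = (k + 1)*(k + 2)*(k)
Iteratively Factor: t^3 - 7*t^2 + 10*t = (t - 5)*(t^2 - 2*t) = (t - 5)*(t - 2)*(t)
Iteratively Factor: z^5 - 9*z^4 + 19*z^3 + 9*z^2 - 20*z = (z + 1)*(z^4 - 10*z^3 + 29*z^2 - 20*z) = z*(z + 1)*(z^3 - 10*z^2 + 29*z - 20) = z*(z - 5)*(z + 1)*(z^2 - 5*z + 4) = z*(z - 5)*(z - 1)*(z + 1)*(z - 4)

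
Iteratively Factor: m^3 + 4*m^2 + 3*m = (m + 1)*(m^2 + 3*m) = m*(m + 1)*(m + 3)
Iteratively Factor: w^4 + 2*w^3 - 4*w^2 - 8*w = (w + 2)*(w^3 - 4*w) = w*(w + 2)*(w^2 - 4) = w*(w + 2)^2*(w - 2)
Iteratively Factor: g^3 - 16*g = (g)*(g^2 - 16) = g*(g - 4)*(g + 4)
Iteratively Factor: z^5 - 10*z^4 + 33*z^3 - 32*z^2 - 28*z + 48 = (z + 1)*(z^4 - 11*z^3 + 44*z^2 - 76*z + 48) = (z - 2)*(z + 1)*(z^3 - 9*z^2 + 26*z - 24) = (z - 4)*(z - 2)*(z + 1)*(z^2 - 5*z + 6) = (z - 4)*(z - 3)*(z - 2)*(z + 1)*(z - 2)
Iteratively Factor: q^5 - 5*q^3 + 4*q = (q - 2)*(q^4 + 2*q^3 - q^2 - 2*q) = q*(q - 2)*(q^3 + 2*q^2 - q - 2) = q*(q - 2)*(q + 2)*(q^2 - 1) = q*(q - 2)*(q + 1)*(q + 2)*(q - 1)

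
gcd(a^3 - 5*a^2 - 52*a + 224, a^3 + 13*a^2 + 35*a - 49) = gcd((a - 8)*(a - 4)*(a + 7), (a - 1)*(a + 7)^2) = a + 7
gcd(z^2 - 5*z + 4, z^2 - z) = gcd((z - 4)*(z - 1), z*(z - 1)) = z - 1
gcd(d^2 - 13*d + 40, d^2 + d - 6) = 1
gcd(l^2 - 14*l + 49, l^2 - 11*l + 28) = l - 7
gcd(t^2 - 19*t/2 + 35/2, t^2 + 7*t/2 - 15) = t - 5/2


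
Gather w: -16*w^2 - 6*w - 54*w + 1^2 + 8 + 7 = -16*w^2 - 60*w + 16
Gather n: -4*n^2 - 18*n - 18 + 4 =-4*n^2 - 18*n - 14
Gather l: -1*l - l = -2*l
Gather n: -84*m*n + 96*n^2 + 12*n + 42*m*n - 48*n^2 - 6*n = 48*n^2 + n*(6 - 42*m)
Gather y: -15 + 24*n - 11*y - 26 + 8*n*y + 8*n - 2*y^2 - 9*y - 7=32*n - 2*y^2 + y*(8*n - 20) - 48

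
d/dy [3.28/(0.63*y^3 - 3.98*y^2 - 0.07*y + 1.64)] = (-6.1992*y^2 + 26.1088*y + 0.2296)/(0.63*y^3 - 3.98*y^2 - 0.07*y + 1.64)^2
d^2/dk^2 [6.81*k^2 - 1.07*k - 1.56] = 13.6200000000000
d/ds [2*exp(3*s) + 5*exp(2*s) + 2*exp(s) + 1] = (6*exp(2*s) + 10*exp(s) + 2)*exp(s)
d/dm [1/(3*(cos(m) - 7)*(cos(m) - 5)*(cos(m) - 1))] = (-3*sin(m)^2 - 26*cos(m) + 50)*sin(m)/(3*(cos(m) - 7)^2*(cos(m) - 5)^2*(cos(m) - 1)^2)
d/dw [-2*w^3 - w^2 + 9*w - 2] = -6*w^2 - 2*w + 9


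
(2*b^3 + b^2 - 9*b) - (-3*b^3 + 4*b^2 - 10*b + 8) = 5*b^3 - 3*b^2 + b - 8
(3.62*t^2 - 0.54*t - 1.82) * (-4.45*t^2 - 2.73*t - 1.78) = -16.109*t^4 - 7.4796*t^3 + 3.1296*t^2 + 5.9298*t + 3.2396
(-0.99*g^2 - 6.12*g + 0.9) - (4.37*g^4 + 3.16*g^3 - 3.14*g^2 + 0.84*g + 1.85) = -4.37*g^4 - 3.16*g^3 + 2.15*g^2 - 6.96*g - 0.95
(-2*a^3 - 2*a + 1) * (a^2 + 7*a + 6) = -2*a^5 - 14*a^4 - 14*a^3 - 13*a^2 - 5*a + 6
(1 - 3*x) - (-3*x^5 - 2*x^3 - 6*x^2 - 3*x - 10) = 3*x^5 + 2*x^3 + 6*x^2 + 11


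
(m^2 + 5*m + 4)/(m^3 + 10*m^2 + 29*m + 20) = 1/(m + 5)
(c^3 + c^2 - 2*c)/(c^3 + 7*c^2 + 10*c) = (c - 1)/(c + 5)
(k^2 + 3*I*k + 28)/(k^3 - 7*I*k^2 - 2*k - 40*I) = (k + 7*I)/(k^2 - 3*I*k + 10)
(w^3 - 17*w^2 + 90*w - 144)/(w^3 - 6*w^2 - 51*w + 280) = (w^2 - 9*w + 18)/(w^2 + 2*w - 35)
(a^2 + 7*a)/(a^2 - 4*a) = (a + 7)/(a - 4)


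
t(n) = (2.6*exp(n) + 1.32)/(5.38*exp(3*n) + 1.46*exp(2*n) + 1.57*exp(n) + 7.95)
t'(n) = (2.6*exp(n) + 1.32)*(-16.14*exp(3*n) - 2.92*exp(2*n) - 1.57*exp(n))/(5.38*exp(3*n) + 1.46*exp(2*n) + 1.57*exp(n) + 7.95)^2 + 2.6*exp(n)/(5.38*exp(3*n) + 1.46*exp(2*n) + 1.57*exp(n) + 7.95) = (-27.976*exp(3*n) - 25.1008*exp(2*n) - 3.8544*exp(n) + 18.5976)*exp(n)/(28.9444*exp(6*n) + 15.7096*exp(5*n) + 19.0248*exp(4*n) + 90.1264*exp(3*n) + 25.6789*exp(2*n) + 24.963*exp(n) + 63.2025)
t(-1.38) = 0.23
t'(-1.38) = 0.05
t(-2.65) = 0.19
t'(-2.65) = 0.02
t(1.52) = 0.02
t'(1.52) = -0.05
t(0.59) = 0.13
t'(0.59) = -0.19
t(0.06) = 0.23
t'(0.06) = -0.16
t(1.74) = 0.02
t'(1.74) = -0.03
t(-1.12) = 0.25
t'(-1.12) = 0.06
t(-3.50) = 0.17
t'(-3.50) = 0.01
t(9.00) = 0.00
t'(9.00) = 0.00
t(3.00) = 0.00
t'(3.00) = 0.00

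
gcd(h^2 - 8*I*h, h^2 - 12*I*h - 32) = h - 8*I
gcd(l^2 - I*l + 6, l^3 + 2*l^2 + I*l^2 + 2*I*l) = 1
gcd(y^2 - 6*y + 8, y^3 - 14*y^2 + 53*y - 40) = 1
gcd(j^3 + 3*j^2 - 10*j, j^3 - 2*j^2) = j^2 - 2*j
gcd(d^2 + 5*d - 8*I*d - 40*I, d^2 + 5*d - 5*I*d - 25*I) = d + 5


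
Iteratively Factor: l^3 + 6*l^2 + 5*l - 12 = (l + 3)*(l^2 + 3*l - 4) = (l + 3)*(l + 4)*(l - 1)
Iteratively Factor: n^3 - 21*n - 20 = (n + 4)*(n^2 - 4*n - 5) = (n + 1)*(n + 4)*(n - 5)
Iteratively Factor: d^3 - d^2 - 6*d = (d)*(d^2 - d - 6) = d*(d - 3)*(d + 2)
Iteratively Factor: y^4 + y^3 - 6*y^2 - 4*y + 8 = (y - 2)*(y^3 + 3*y^2 - 4) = (y - 2)*(y + 2)*(y^2 + y - 2) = (y - 2)*(y - 1)*(y + 2)*(y + 2)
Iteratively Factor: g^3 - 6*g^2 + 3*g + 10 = (g + 1)*(g^2 - 7*g + 10) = (g - 5)*(g + 1)*(g - 2)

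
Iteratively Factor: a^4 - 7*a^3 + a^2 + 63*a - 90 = (a + 3)*(a^3 - 10*a^2 + 31*a - 30) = (a - 2)*(a + 3)*(a^2 - 8*a + 15) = (a - 3)*(a - 2)*(a + 3)*(a - 5)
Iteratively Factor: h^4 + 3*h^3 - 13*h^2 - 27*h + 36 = (h - 3)*(h^3 + 6*h^2 + 5*h - 12) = (h - 3)*(h + 4)*(h^2 + 2*h - 3) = (h - 3)*(h + 3)*(h + 4)*(h - 1)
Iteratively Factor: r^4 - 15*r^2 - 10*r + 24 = (r + 3)*(r^3 - 3*r^2 - 6*r + 8) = (r - 4)*(r + 3)*(r^2 + r - 2) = (r - 4)*(r + 2)*(r + 3)*(r - 1)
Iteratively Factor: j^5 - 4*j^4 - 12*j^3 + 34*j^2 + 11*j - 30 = (j - 2)*(j^4 - 2*j^3 - 16*j^2 + 2*j + 15) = (j - 2)*(j + 1)*(j^3 - 3*j^2 - 13*j + 15) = (j - 2)*(j - 1)*(j + 1)*(j^2 - 2*j - 15) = (j - 2)*(j - 1)*(j + 1)*(j + 3)*(j - 5)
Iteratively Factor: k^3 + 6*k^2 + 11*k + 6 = (k + 2)*(k^2 + 4*k + 3) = (k + 2)*(k + 3)*(k + 1)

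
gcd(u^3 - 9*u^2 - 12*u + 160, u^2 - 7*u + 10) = u - 5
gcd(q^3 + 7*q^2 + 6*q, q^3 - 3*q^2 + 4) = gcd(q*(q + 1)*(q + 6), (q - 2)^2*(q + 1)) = q + 1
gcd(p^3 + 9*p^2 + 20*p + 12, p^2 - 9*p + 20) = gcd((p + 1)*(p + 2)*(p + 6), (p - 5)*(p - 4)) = 1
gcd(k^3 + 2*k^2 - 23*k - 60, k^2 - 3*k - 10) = k - 5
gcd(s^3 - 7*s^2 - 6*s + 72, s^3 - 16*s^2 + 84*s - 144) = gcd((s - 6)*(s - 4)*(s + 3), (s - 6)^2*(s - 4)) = s^2 - 10*s + 24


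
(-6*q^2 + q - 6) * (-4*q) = 24*q^3 - 4*q^2 + 24*q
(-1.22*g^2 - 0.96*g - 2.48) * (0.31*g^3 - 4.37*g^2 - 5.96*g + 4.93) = -0.3782*g^5 + 5.0338*g^4 + 10.6976*g^3 + 10.5446*g^2 + 10.048*g - 12.2264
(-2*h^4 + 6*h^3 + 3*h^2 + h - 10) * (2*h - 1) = -4*h^5 + 14*h^4 - h^2 - 21*h + 10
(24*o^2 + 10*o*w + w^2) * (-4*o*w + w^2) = -96*o^3*w - 16*o^2*w^2 + 6*o*w^3 + w^4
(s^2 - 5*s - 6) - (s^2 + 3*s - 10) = 4 - 8*s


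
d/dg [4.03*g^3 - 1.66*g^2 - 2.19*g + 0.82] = 12.09*g^2 - 3.32*g - 2.19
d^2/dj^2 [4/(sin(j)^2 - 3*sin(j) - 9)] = 4*(4*sin(j)^4 - 9*sin(j)^3 + 39*sin(j)^2 - 9*sin(j) - 36)/(3*sin(j) + cos(j)^2 + 8)^3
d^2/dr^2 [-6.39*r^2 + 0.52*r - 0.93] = -12.7800000000000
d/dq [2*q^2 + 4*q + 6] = 4*q + 4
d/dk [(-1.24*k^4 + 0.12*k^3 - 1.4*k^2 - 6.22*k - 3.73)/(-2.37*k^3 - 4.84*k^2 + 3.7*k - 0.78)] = (2.9388*k^6 + 12.0032*k^5 - 17.6628*k^4 - 24.726*k^3 - 62.0859*k^2 - 33.9224*k + 18.6526)/(5.6169*k^6 + 22.9416*k^5 + 5.8876*k^4 - 32.1188*k^3 + 21.2404*k^2 - 5.772*k + 0.6084)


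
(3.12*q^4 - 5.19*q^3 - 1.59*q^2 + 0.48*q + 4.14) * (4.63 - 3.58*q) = -11.1696*q^5 + 33.0258*q^4 - 18.3375*q^3 - 9.0801*q^2 - 12.5988*q + 19.1682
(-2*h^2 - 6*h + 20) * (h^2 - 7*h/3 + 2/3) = -2*h^4 - 4*h^3/3 + 98*h^2/3 - 152*h/3 + 40/3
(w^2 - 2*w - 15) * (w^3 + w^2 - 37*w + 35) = w^5 - w^4 - 54*w^3 + 94*w^2 + 485*w - 525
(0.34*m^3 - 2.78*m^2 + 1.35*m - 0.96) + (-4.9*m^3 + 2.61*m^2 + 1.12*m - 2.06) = -4.56*m^3 - 0.17*m^2 + 2.47*m - 3.02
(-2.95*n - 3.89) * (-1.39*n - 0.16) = 4.1005*n^2 + 5.8791*n + 0.6224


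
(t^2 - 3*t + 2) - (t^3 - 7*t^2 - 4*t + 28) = -t^3 + 8*t^2 + t - 26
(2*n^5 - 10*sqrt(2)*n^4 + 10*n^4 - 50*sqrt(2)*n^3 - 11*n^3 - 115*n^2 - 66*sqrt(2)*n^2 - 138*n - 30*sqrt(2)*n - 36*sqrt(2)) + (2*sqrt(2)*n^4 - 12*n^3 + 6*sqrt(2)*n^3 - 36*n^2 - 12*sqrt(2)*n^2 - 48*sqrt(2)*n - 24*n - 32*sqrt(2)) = 2*n^5 - 8*sqrt(2)*n^4 + 10*n^4 - 44*sqrt(2)*n^3 - 23*n^3 - 151*n^2 - 78*sqrt(2)*n^2 - 162*n - 78*sqrt(2)*n - 68*sqrt(2)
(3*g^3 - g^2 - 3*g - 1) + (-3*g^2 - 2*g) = 3*g^3 - 4*g^2 - 5*g - 1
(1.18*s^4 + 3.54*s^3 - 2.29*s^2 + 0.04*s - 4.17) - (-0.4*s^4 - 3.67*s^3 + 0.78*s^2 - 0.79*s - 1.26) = 1.58*s^4 + 7.21*s^3 - 3.07*s^2 + 0.83*s - 2.91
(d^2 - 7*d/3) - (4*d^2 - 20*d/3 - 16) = -3*d^2 + 13*d/3 + 16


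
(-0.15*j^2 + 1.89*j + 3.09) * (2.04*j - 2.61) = -0.306*j^3 + 4.2471*j^2 + 1.3707*j - 8.0649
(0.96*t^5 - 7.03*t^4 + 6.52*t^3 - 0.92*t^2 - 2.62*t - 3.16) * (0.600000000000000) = 0.576*t^5 - 4.218*t^4 + 3.912*t^3 - 0.552*t^2 - 1.572*t - 1.896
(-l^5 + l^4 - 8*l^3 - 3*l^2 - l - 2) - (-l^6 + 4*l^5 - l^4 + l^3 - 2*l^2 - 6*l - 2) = l^6 - 5*l^5 + 2*l^4 - 9*l^3 - l^2 + 5*l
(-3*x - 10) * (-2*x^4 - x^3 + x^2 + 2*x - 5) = 6*x^5 + 23*x^4 + 7*x^3 - 16*x^2 - 5*x + 50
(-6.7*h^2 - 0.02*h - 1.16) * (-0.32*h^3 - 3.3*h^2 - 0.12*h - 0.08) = 2.144*h^5 + 22.1164*h^4 + 1.2412*h^3 + 4.3664*h^2 + 0.1408*h + 0.0928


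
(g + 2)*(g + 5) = g^2 + 7*g + 10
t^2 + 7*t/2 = t*(t + 7/2)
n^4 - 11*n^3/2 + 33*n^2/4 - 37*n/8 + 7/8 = (n - 7/2)*(n - 1)*(n - 1/2)^2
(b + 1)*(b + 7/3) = b^2 + 10*b/3 + 7/3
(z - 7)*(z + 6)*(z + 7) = z^3 + 6*z^2 - 49*z - 294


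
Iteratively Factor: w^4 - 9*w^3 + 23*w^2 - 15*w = (w)*(w^3 - 9*w^2 + 23*w - 15) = w*(w - 5)*(w^2 - 4*w + 3) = w*(w - 5)*(w - 3)*(w - 1)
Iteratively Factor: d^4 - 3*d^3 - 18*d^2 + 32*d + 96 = (d + 2)*(d^3 - 5*d^2 - 8*d + 48) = (d - 4)*(d + 2)*(d^2 - d - 12) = (d - 4)^2*(d + 2)*(d + 3)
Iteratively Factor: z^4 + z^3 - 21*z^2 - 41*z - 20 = (z + 4)*(z^3 - 3*z^2 - 9*z - 5) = (z - 5)*(z + 4)*(z^2 + 2*z + 1) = (z - 5)*(z + 1)*(z + 4)*(z + 1)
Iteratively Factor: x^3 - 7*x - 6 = (x + 2)*(x^2 - 2*x - 3) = (x - 3)*(x + 2)*(x + 1)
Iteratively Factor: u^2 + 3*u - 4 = (u - 1)*(u + 4)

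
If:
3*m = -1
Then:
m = -1/3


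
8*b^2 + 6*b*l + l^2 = (2*b + l)*(4*b + l)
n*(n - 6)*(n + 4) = n^3 - 2*n^2 - 24*n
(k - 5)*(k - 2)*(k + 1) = k^3 - 6*k^2 + 3*k + 10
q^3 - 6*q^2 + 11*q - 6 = (q - 3)*(q - 2)*(q - 1)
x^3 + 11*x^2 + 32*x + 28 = (x + 2)^2*(x + 7)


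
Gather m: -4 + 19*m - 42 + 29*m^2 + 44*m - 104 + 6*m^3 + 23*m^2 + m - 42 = 6*m^3 + 52*m^2 + 64*m - 192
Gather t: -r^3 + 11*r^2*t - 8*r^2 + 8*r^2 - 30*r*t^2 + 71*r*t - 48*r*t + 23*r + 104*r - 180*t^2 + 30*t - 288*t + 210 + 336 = -r^3 + 127*r + t^2*(-30*r - 180) + t*(11*r^2 + 23*r - 258) + 546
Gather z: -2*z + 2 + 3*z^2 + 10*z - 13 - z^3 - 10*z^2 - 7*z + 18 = -z^3 - 7*z^2 + z + 7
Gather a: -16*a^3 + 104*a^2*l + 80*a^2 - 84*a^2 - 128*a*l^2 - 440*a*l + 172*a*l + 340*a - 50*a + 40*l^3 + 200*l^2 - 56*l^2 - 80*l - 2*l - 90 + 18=-16*a^3 + a^2*(104*l - 4) + a*(-128*l^2 - 268*l + 290) + 40*l^3 + 144*l^2 - 82*l - 72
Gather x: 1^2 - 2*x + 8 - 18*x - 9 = -20*x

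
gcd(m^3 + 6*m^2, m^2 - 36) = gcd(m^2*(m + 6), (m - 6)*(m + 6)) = m + 6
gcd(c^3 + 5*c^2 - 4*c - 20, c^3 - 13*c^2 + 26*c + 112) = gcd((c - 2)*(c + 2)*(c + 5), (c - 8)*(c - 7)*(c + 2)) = c + 2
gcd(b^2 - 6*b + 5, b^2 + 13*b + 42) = 1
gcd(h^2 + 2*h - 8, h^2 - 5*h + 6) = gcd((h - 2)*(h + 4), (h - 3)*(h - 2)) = h - 2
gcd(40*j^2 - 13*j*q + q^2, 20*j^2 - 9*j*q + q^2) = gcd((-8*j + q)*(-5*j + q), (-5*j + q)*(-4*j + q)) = -5*j + q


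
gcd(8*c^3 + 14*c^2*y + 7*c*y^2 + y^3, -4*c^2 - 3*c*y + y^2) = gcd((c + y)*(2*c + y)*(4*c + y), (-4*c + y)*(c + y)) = c + y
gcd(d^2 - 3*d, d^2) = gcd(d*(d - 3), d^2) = d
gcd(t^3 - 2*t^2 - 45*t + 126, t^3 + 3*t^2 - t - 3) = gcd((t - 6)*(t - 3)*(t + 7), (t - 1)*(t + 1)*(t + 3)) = 1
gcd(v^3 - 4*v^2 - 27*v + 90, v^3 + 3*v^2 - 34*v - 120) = v^2 - v - 30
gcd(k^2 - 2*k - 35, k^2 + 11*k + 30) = k + 5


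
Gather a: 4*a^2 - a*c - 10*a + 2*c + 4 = 4*a^2 + a*(-c - 10) + 2*c + 4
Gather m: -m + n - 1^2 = -m + n - 1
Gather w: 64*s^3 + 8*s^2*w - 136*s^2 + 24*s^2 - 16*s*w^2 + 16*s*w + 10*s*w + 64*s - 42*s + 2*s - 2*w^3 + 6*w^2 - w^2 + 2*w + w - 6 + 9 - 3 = 64*s^3 - 112*s^2 + 24*s - 2*w^3 + w^2*(5 - 16*s) + w*(8*s^2 + 26*s + 3)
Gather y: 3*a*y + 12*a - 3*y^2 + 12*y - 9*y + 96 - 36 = 12*a - 3*y^2 + y*(3*a + 3) + 60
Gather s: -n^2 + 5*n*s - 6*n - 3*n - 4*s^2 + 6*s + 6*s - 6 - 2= -n^2 - 9*n - 4*s^2 + s*(5*n + 12) - 8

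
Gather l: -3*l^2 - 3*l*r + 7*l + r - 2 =-3*l^2 + l*(7 - 3*r) + r - 2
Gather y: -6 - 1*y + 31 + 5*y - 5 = 4*y + 20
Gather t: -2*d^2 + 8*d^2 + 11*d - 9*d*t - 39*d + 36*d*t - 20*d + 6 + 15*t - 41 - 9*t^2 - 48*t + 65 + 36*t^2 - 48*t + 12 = 6*d^2 - 48*d + 27*t^2 + t*(27*d - 81) + 42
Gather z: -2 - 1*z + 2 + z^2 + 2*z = z^2 + z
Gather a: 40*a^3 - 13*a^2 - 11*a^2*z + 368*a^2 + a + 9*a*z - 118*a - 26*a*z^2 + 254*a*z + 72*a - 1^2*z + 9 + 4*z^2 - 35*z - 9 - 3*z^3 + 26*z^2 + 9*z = 40*a^3 + a^2*(355 - 11*z) + a*(-26*z^2 + 263*z - 45) - 3*z^3 + 30*z^2 - 27*z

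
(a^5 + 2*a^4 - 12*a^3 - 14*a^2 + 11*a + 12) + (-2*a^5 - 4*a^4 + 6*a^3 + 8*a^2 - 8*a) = -a^5 - 2*a^4 - 6*a^3 - 6*a^2 + 3*a + 12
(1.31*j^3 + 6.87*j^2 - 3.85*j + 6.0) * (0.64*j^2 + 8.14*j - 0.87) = 0.8384*j^5 + 15.0602*j^4 + 52.3181*j^3 - 33.4759*j^2 + 52.1895*j - 5.22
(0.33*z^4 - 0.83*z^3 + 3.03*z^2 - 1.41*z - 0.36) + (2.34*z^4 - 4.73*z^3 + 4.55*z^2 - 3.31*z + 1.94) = 2.67*z^4 - 5.56*z^3 + 7.58*z^2 - 4.72*z + 1.58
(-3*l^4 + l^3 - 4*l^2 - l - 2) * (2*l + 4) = -6*l^5 - 10*l^4 - 4*l^3 - 18*l^2 - 8*l - 8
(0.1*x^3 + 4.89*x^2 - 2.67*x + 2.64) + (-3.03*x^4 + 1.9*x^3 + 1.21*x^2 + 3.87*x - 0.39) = -3.03*x^4 + 2.0*x^3 + 6.1*x^2 + 1.2*x + 2.25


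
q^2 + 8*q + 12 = (q + 2)*(q + 6)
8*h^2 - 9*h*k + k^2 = (-8*h + k)*(-h + k)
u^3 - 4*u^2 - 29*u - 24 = (u - 8)*(u + 1)*(u + 3)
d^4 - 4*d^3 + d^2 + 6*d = d*(d - 3)*(d - 2)*(d + 1)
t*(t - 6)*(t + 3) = t^3 - 3*t^2 - 18*t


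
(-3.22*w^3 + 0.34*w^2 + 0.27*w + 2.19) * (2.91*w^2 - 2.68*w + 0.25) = -9.3702*w^5 + 9.619*w^4 - 0.9305*w^3 + 5.7343*w^2 - 5.8017*w + 0.5475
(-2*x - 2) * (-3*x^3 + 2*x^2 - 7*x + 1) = 6*x^4 + 2*x^3 + 10*x^2 + 12*x - 2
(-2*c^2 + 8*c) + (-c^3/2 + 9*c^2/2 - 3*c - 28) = -c^3/2 + 5*c^2/2 + 5*c - 28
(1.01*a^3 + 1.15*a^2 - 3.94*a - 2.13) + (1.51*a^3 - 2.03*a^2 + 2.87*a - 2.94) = 2.52*a^3 - 0.88*a^2 - 1.07*a - 5.07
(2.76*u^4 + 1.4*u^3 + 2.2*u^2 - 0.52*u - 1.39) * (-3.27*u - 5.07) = -9.0252*u^5 - 18.5712*u^4 - 14.292*u^3 - 9.4536*u^2 + 7.1817*u + 7.0473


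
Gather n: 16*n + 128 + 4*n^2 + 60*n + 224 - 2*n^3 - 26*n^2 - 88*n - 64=-2*n^3 - 22*n^2 - 12*n + 288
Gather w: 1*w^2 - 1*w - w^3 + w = -w^3 + w^2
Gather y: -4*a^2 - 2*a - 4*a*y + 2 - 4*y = -4*a^2 - 2*a + y*(-4*a - 4) + 2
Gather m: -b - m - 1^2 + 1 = -b - m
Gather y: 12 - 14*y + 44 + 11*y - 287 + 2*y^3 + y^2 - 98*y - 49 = 2*y^3 + y^2 - 101*y - 280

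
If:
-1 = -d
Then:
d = 1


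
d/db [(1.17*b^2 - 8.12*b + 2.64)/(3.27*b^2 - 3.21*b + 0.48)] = (22.7967*b^2 - 16.1424*b + 4.5768)/(10.6929*b^4 - 20.9934*b^3 + 13.4433*b^2 - 3.0816*b + 0.2304)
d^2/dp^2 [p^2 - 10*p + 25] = 2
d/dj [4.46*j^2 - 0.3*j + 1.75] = 8.92*j - 0.3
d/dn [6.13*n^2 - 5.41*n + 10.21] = 12.26*n - 5.41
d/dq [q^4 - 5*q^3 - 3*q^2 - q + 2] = 4*q^3 - 15*q^2 - 6*q - 1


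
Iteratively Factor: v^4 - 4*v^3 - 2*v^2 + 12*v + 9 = (v + 1)*(v^3 - 5*v^2 + 3*v + 9) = (v - 3)*(v + 1)*(v^2 - 2*v - 3) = (v - 3)*(v + 1)^2*(v - 3)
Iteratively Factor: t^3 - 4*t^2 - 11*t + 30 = (t + 3)*(t^2 - 7*t + 10) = (t - 5)*(t + 3)*(t - 2)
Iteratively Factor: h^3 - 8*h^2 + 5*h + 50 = (h - 5)*(h^2 - 3*h - 10) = (h - 5)*(h + 2)*(h - 5)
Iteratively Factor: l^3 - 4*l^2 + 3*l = (l - 3)*(l^2 - l) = (l - 3)*(l - 1)*(l)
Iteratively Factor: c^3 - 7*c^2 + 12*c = (c)*(c^2 - 7*c + 12) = c*(c - 4)*(c - 3)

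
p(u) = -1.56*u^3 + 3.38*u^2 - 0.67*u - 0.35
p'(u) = -4.68*u^2 + 6.76*u - 0.67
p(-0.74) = 2.63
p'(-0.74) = -8.24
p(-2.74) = 58.95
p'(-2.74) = -54.33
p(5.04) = -117.59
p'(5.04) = -85.48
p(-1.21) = 8.17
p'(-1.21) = -15.70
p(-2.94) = 70.48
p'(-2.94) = -61.00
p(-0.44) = 0.73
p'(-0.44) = -4.55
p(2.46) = -4.77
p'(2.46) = -12.36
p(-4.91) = 269.08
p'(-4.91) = -146.69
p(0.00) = -0.35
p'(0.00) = -0.67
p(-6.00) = 462.31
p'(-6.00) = -209.71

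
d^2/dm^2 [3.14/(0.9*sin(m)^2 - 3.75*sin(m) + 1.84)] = (-10.1736*sin(m)^4 + 31.7925*sin(m)^3 - 8.09648999999999*sin(m)^2 - 85.251*sin(m) + 77.91282)/(0.9*sin(m)^2 - 3.75*sin(m) + 1.84)^3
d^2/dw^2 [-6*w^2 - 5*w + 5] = -12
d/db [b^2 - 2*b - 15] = 2*b - 2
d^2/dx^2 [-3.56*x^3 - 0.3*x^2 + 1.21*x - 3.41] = -21.36*x - 0.6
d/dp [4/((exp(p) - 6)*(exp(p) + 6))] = -8*exp(2*p)/(exp(4*p) - 72*exp(2*p) + 1296)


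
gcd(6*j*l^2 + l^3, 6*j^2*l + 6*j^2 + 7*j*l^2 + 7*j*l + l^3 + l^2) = 6*j + l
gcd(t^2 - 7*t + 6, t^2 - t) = t - 1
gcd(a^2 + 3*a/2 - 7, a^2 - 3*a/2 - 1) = a - 2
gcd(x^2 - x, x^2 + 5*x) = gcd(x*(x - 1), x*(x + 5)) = x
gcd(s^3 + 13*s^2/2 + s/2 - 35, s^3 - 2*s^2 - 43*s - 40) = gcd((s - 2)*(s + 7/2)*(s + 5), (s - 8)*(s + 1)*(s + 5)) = s + 5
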